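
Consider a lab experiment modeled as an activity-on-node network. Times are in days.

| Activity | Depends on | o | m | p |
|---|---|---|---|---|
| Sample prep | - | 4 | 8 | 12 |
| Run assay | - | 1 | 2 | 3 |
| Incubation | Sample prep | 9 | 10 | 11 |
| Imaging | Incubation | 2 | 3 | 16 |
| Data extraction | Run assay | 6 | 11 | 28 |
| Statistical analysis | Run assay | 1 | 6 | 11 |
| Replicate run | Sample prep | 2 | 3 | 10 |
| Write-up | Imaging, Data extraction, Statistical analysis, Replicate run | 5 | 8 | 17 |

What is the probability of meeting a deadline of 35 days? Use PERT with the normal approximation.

te_Sample prep = (4 + 4·8 + 12)/6 = 48/6 = 8; σ²_Sample prep = ((12−4)/6)² = 1.778
te_Run assay = (1 + 4·2 + 3)/6 = 12/6 = 2; σ²_Run assay = ((3−1)/6)² = 0.111
te_Incubation = (9 + 4·10 + 11)/6 = 60/6 = 10; σ²_Incubation = ((11−9)/6)² = 0.111
te_Imaging = (2 + 4·3 + 16)/6 = 30/6 = 5; σ²_Imaging = ((16−2)/6)² = 5.444
te_Data extraction = (6 + 4·11 + 28)/6 = 78/6 = 13; σ²_Data extraction = ((28−6)/6)² = 13.444
te_Statistical analysis = (1 + 4·6 + 11)/6 = 36/6 = 6; σ²_Statistical analysis = ((11−1)/6)² = 2.778
te_Replicate run = (2 + 4·3 + 10)/6 = 24/6 = 4; σ²_Replicate run = ((10−2)/6)² = 1.778
te_Write-up = (5 + 4·8 + 17)/6 = 54/6 = 9; σ²_Write-up = ((17−5)/6)² = 4.000

Forward pass:
ES_Sample prep = 0; EF_Sample prep = 8
ES_Run assay = 0; EF_Run assay = 2
ES_Incubation = 8; EF_Incubation = 8+10 = 18
ES_Imaging = 18; EF_Imaging = 18+5 = 23
ES_Data extraction = 2; EF_Data extraction = 2+13 = 15
ES_Statistical analysis = 2; EF_Statistical analysis = 2+6 = 8
ES_Replicate run = 8; EF_Replicate run = 8+4 = 12
ES_Write-up = max(EF_Imaging=23, EF_Data extraction=15, EF_Statistical analysis=8, EF_Replicate run=12) = 23; EF_Write-up = 23+9 = 32
Expected project duration μ = 32 days. Critical path: Sample prep → Incubation → Imaging → Write-up.

Variance along critical path = 1.778 + 0.111 + 5.444 + 4.000 = 11.333; σ = √11.333 = 3.367 days.
Z = (35 − 32) / 3.367 = 0.891
P(T ≤ 35) = Φ(0.891) ≈ 0.814

0.814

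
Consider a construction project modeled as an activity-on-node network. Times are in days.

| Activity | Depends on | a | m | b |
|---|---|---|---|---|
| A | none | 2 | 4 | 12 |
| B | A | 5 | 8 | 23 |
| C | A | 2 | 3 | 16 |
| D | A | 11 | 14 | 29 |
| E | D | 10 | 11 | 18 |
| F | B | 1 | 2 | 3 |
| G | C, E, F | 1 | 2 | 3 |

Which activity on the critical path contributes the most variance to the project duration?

te_A = (2 + 4·4 + 12)/6 = 30/6 = 5; σ²_A = ((12−2)/6)² = 2.778
te_B = (5 + 4·8 + 23)/6 = 60/6 = 10; σ²_B = ((23−5)/6)² = 9.000
te_C = (2 + 4·3 + 16)/6 = 30/6 = 5; σ²_C = ((16−2)/6)² = 5.444
te_D = (11 + 4·14 + 29)/6 = 96/6 = 16; σ²_D = ((29−11)/6)² = 9.000
te_E = (10 + 4·11 + 18)/6 = 72/6 = 12; σ²_E = ((18−10)/6)² = 1.778
te_F = (1 + 4·2 + 3)/6 = 12/6 = 2; σ²_F = ((3−1)/6)² = 0.111
te_G = (1 + 4·2 + 3)/6 = 12/6 = 2; σ²_G = ((3−1)/6)² = 0.111

Forward pass:
ES_A = 0; EF_A = 5
ES_B = 5; EF_B = 5+10 = 15
ES_C = 5; EF_C = 5+5 = 10
ES_D = 5; EF_D = 5+16 = 21
ES_E = 21; EF_E = 21+12 = 33
ES_F = 15; EF_F = 15+2 = 17
ES_G = max(EF_C=10, EF_E=33, EF_F=17) = 33; EF_G = 33+2 = 35
Expected project duration μ = 35 days. Critical path: A → D → E → G.

Variances on critical path: σ²_A=2.778, σ²_D=9.000, σ²_E=1.778, σ²_G=0.111.
Largest is σ²_D = 9.000.

D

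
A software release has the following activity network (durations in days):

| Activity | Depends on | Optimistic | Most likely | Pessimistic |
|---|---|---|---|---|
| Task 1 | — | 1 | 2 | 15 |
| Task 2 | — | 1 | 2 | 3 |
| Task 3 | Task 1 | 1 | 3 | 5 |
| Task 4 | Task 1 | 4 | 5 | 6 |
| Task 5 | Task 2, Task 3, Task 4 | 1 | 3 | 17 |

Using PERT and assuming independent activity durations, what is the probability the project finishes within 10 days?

te_Task 1 = (1 + 4·2 + 15)/6 = 24/6 = 4; σ²_Task 1 = ((15−1)/6)² = 5.444
te_Task 2 = (1 + 4·2 + 3)/6 = 12/6 = 2; σ²_Task 2 = ((3−1)/6)² = 0.111
te_Task 3 = (1 + 4·3 + 5)/6 = 18/6 = 3; σ²_Task 3 = ((5−1)/6)² = 0.444
te_Task 4 = (4 + 4·5 + 6)/6 = 30/6 = 5; σ²_Task 4 = ((6−4)/6)² = 0.111
te_Task 5 = (1 + 4·3 + 17)/6 = 30/6 = 5; σ²_Task 5 = ((17−1)/6)² = 7.111

Forward pass:
ES_Task 1 = 0; EF_Task 1 = 4
ES_Task 2 = 0; EF_Task 2 = 2
ES_Task 3 = 4; EF_Task 3 = 4+3 = 7
ES_Task 4 = 4; EF_Task 4 = 4+5 = 9
ES_Task 5 = max(EF_Task 2=2, EF_Task 3=7, EF_Task 4=9) = 9; EF_Task 5 = 9+5 = 14
Expected project duration μ = 14 days. Critical path: Task 1 → Task 4 → Task 5.

Variance along critical path = 5.444 + 0.111 + 7.111 = 12.667; σ = √12.667 = 3.559 days.
Z = (10 − 14) / 3.559 = -1.124
P(T ≤ 10) = Φ(-1.124) ≈ 0.131

0.131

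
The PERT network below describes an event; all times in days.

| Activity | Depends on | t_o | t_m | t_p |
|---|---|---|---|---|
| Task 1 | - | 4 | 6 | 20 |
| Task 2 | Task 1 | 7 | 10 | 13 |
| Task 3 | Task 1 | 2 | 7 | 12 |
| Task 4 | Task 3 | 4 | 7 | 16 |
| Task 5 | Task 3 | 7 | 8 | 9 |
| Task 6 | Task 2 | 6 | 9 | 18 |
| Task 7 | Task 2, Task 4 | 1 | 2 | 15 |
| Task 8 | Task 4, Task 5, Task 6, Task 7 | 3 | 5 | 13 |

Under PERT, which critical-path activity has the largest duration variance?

te_Task 1 = (4 + 4·6 + 20)/6 = 48/6 = 8; σ²_Task 1 = ((20−4)/6)² = 7.111
te_Task 2 = (7 + 4·10 + 13)/6 = 60/6 = 10; σ²_Task 2 = ((13−7)/6)² = 1.000
te_Task 3 = (2 + 4·7 + 12)/6 = 42/6 = 7; σ²_Task 3 = ((12−2)/6)² = 2.778
te_Task 4 = (4 + 4·7 + 16)/6 = 48/6 = 8; σ²_Task 4 = ((16−4)/6)² = 4.000
te_Task 5 = (7 + 4·8 + 9)/6 = 48/6 = 8; σ²_Task 5 = ((9−7)/6)² = 0.111
te_Task 6 = (6 + 4·9 + 18)/6 = 60/6 = 10; σ²_Task 6 = ((18−6)/6)² = 4.000
te_Task 7 = (1 + 4·2 + 15)/6 = 24/6 = 4; σ²_Task 7 = ((15−1)/6)² = 5.444
te_Task 8 = (3 + 4·5 + 13)/6 = 36/6 = 6; σ²_Task 8 = ((13−3)/6)² = 2.778

Forward pass:
ES_Task 1 = 0; EF_Task 1 = 8
ES_Task 2 = 8; EF_Task 2 = 8+10 = 18
ES_Task 3 = 8; EF_Task 3 = 8+7 = 15
ES_Task 4 = 15; EF_Task 4 = 15+8 = 23
ES_Task 5 = 15; EF_Task 5 = 15+8 = 23
ES_Task 6 = 18; EF_Task 6 = 18+10 = 28
ES_Task 7 = max(EF_Task 2=18, EF_Task 4=23) = 23; EF_Task 7 = 23+4 = 27
ES_Task 8 = max(EF_Task 4=23, EF_Task 5=23, EF_Task 6=28, EF_Task 7=27) = 28; EF_Task 8 = 28+6 = 34
Expected project duration μ = 34 days. Critical path: Task 1 → Task 2 → Task 6 → Task 8.

Variances on critical path: σ²_Task 1=7.111, σ²_Task 2=1.000, σ²_Task 6=4.000, σ²_Task 8=2.778.
Largest is σ²_Task 1 = 7.111.

Task 1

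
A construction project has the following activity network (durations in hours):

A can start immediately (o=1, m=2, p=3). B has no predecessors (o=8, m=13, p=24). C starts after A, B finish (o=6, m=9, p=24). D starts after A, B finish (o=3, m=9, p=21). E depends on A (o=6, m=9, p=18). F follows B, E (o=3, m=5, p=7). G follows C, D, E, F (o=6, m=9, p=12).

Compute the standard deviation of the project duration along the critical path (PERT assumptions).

4.14 hours

te_A = (1 + 4·2 + 3)/6 = 12/6 = 2; σ²_A = ((3−1)/6)² = 0.111
te_B = (8 + 4·13 + 24)/6 = 84/6 = 14; σ²_B = ((24−8)/6)² = 7.111
te_C = (6 + 4·9 + 24)/6 = 66/6 = 11; σ²_C = ((24−6)/6)² = 9.000
te_D = (3 + 4·9 + 21)/6 = 60/6 = 10; σ²_D = ((21−3)/6)² = 9.000
te_E = (6 + 4·9 + 18)/6 = 60/6 = 10; σ²_E = ((18−6)/6)² = 4.000
te_F = (3 + 4·5 + 7)/6 = 30/6 = 5; σ²_F = ((7−3)/6)² = 0.444
te_G = (6 + 4·9 + 12)/6 = 54/6 = 9; σ²_G = ((12−6)/6)² = 1.000

Forward pass:
ES_A = 0; EF_A = 2
ES_B = 0; EF_B = 14
ES_C = max(EF_A=2, EF_B=14) = 14; EF_C = 14+11 = 25
ES_D = max(EF_A=2, EF_B=14) = 14; EF_D = 14+10 = 24
ES_E = 2; EF_E = 2+10 = 12
ES_F = max(EF_B=14, EF_E=12) = 14; EF_F = 14+5 = 19
ES_G = max(EF_C=25, EF_D=24, EF_E=12, EF_F=19) = 25; EF_G = 25+9 = 34
Expected project duration μ = 34 hours. Critical path: B → C → G.

Variance along critical path = 7.111 + 9.000 + 1.000 = 17.111
σ = √17.111 = 4.137 hours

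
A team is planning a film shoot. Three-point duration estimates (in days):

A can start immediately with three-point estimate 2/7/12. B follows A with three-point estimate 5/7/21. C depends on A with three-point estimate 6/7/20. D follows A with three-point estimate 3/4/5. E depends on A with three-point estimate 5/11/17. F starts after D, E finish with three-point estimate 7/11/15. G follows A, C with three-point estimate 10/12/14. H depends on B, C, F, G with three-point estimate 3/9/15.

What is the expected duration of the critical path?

38 days

te_A = (2 + 4·7 + 12)/6 = 42/6 = 7
te_B = (5 + 4·7 + 21)/6 = 54/6 = 9
te_C = (6 + 4·7 + 20)/6 = 54/6 = 9
te_D = (3 + 4·4 + 5)/6 = 24/6 = 4
te_E = (5 + 4·11 + 17)/6 = 66/6 = 11
te_F = (7 + 4·11 + 15)/6 = 66/6 = 11
te_G = (10 + 4·12 + 14)/6 = 72/6 = 12
te_H = (3 + 4·9 + 15)/6 = 54/6 = 9

Forward pass:
ES_A = 0; EF_A = 7
ES_B = 7; EF_B = 7+9 = 16
ES_C = 7; EF_C = 7+9 = 16
ES_D = 7; EF_D = 7+4 = 11
ES_E = 7; EF_E = 7+11 = 18
ES_F = max(EF_D=11, EF_E=18) = 18; EF_F = 18+11 = 29
ES_G = max(EF_A=7, EF_C=16) = 16; EF_G = 16+12 = 28
ES_H = max(EF_B=16, EF_C=16, EF_F=29, EF_G=28) = 29; EF_H = 29+9 = 38
Expected project duration μ = 38 days. Critical path: A → E → F → H.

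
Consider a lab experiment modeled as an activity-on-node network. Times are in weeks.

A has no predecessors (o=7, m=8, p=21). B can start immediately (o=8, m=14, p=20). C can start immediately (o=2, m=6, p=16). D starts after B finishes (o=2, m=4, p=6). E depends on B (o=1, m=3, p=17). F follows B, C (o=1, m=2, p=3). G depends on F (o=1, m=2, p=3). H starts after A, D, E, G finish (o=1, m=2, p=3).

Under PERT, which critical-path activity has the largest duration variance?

te_A = (7 + 4·8 + 21)/6 = 60/6 = 10; σ²_A = ((21−7)/6)² = 5.444
te_B = (8 + 4·14 + 20)/6 = 84/6 = 14; σ²_B = ((20−8)/6)² = 4.000
te_C = (2 + 4·6 + 16)/6 = 42/6 = 7; σ²_C = ((16−2)/6)² = 5.444
te_D = (2 + 4·4 + 6)/6 = 24/6 = 4; σ²_D = ((6−2)/6)² = 0.444
te_E = (1 + 4·3 + 17)/6 = 30/6 = 5; σ²_E = ((17−1)/6)² = 7.111
te_F = (1 + 4·2 + 3)/6 = 12/6 = 2; σ²_F = ((3−1)/6)² = 0.111
te_G = (1 + 4·2 + 3)/6 = 12/6 = 2; σ²_G = ((3−1)/6)² = 0.111
te_H = (1 + 4·2 + 3)/6 = 12/6 = 2; σ²_H = ((3−1)/6)² = 0.111

Forward pass:
ES_A = 0; EF_A = 10
ES_B = 0; EF_B = 14
ES_C = 0; EF_C = 7
ES_D = 14; EF_D = 14+4 = 18
ES_E = 14; EF_E = 14+5 = 19
ES_F = max(EF_B=14, EF_C=7) = 14; EF_F = 14+2 = 16
ES_G = 16; EF_G = 16+2 = 18
ES_H = max(EF_A=10, EF_D=18, EF_E=19, EF_G=18) = 19; EF_H = 19+2 = 21
Expected project duration μ = 21 weeks. Critical path: B → E → H.

Variances on critical path: σ²_B=4.000, σ²_E=7.111, σ²_H=0.111.
Largest is σ²_E = 7.111.

E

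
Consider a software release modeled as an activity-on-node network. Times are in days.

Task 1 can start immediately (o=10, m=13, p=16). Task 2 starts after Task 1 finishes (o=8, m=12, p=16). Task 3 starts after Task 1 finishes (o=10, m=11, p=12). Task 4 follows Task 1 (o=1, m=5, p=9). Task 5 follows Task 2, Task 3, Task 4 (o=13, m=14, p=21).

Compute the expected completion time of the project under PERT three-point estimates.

40 days

te_Task 1 = (10 + 4·13 + 16)/6 = 78/6 = 13
te_Task 2 = (8 + 4·12 + 16)/6 = 72/6 = 12
te_Task 3 = (10 + 4·11 + 12)/6 = 66/6 = 11
te_Task 4 = (1 + 4·5 + 9)/6 = 30/6 = 5
te_Task 5 = (13 + 4·14 + 21)/6 = 90/6 = 15

Forward pass:
ES_Task 1 = 0; EF_Task 1 = 13
ES_Task 2 = 13; EF_Task 2 = 13+12 = 25
ES_Task 3 = 13; EF_Task 3 = 13+11 = 24
ES_Task 4 = 13; EF_Task 4 = 13+5 = 18
ES_Task 5 = max(EF_Task 2=25, EF_Task 3=24, EF_Task 4=18) = 25; EF_Task 5 = 25+15 = 40
Expected project duration μ = 40 days. Critical path: Task 1 → Task 2 → Task 5.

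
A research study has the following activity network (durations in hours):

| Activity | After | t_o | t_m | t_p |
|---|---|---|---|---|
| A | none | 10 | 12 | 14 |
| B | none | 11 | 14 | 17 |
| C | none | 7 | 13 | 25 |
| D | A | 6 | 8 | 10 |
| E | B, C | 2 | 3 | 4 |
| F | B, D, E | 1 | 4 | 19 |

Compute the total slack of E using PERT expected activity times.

3 hours

te_A = (10 + 4·12 + 14)/6 = 72/6 = 12
te_B = (11 + 4·14 + 17)/6 = 84/6 = 14
te_C = (7 + 4·13 + 25)/6 = 84/6 = 14
te_D = (6 + 4·8 + 10)/6 = 48/6 = 8
te_E = (2 + 4·3 + 4)/6 = 18/6 = 3
te_F = (1 + 4·4 + 19)/6 = 36/6 = 6

Forward pass:
ES_A = 0; EF_A = 12
ES_B = 0; EF_B = 14
ES_C = 0; EF_C = 14
ES_D = 12; EF_D = 12+8 = 20
ES_E = max(EF_B=14, EF_C=14) = 14; EF_E = 14+3 = 17
ES_F = max(EF_B=14, EF_D=20, EF_E=17) = 20; EF_F = 20+6 = 26
Expected project duration μ = 26 hours. Critical path: A → D → F.

Backward pass:
LF_F = 26; LS_F = 26−6 = 20
LF_E = LS_F = 20; LS_E = 20−3 = 17
LF_D = LS_F = 20; LS_D = 20−8 = 12
LF_C = LS_E = 17; LS_C = 17−14 = 3
LF_B = min(LS_E=17, LS_F=20) = 17; LS_B = 17−14 = 3
LF_A = LS_D = 12; LS_A = 12−12 = 0
Slack_E = LS_E − ES_E = 17 − 14 = 3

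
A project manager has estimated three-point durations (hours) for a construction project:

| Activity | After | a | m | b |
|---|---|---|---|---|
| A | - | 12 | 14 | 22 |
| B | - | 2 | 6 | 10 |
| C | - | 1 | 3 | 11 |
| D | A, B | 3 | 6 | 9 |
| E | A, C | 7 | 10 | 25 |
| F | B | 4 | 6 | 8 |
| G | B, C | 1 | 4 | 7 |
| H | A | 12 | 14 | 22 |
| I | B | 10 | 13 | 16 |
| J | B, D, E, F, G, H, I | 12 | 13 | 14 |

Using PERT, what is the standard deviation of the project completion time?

2.38 hours

te_A = (12 + 4·14 + 22)/6 = 90/6 = 15; σ²_A = ((22−12)/6)² = 2.778
te_B = (2 + 4·6 + 10)/6 = 36/6 = 6; σ²_B = ((10−2)/6)² = 1.778
te_C = (1 + 4·3 + 11)/6 = 24/6 = 4; σ²_C = ((11−1)/6)² = 2.778
te_D = (3 + 4·6 + 9)/6 = 36/6 = 6; σ²_D = ((9−3)/6)² = 1.000
te_E = (7 + 4·10 + 25)/6 = 72/6 = 12; σ²_E = ((25−7)/6)² = 9.000
te_F = (4 + 4·6 + 8)/6 = 36/6 = 6; σ²_F = ((8−4)/6)² = 0.444
te_G = (1 + 4·4 + 7)/6 = 24/6 = 4; σ²_G = ((7−1)/6)² = 1.000
te_H = (12 + 4·14 + 22)/6 = 90/6 = 15; σ²_H = ((22−12)/6)² = 2.778
te_I = (10 + 4·13 + 16)/6 = 78/6 = 13; σ²_I = ((16−10)/6)² = 1.000
te_J = (12 + 4·13 + 14)/6 = 78/6 = 13; σ²_J = ((14−12)/6)² = 0.111

Forward pass:
ES_A = 0; EF_A = 15
ES_B = 0; EF_B = 6
ES_C = 0; EF_C = 4
ES_D = max(EF_A=15, EF_B=6) = 15; EF_D = 15+6 = 21
ES_E = max(EF_A=15, EF_C=4) = 15; EF_E = 15+12 = 27
ES_F = 6; EF_F = 6+6 = 12
ES_G = max(EF_B=6, EF_C=4) = 6; EF_G = 6+4 = 10
ES_H = 15; EF_H = 15+15 = 30
ES_I = 6; EF_I = 6+13 = 19
ES_J = max(EF_B=6, EF_D=21, EF_E=27, EF_F=12, EF_G=10, EF_H=30, EF_I=19) = 30; EF_J = 30+13 = 43
Expected project duration μ = 43 hours. Critical path: A → H → J.

Variance along critical path = 2.778 + 2.778 + 0.111 = 5.667
σ = √5.667 = 2.380 hours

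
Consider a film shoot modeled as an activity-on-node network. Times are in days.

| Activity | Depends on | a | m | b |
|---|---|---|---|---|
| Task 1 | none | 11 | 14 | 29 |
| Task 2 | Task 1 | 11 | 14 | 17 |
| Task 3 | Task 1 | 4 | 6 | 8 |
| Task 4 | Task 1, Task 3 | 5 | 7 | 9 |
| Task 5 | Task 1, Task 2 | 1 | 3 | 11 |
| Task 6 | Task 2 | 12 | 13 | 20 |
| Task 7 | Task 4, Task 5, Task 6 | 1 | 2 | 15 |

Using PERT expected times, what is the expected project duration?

te_Task 1 = (11 + 4·14 + 29)/6 = 96/6 = 16
te_Task 2 = (11 + 4·14 + 17)/6 = 84/6 = 14
te_Task 3 = (4 + 4·6 + 8)/6 = 36/6 = 6
te_Task 4 = (5 + 4·7 + 9)/6 = 42/6 = 7
te_Task 5 = (1 + 4·3 + 11)/6 = 24/6 = 4
te_Task 6 = (12 + 4·13 + 20)/6 = 84/6 = 14
te_Task 7 = (1 + 4·2 + 15)/6 = 24/6 = 4

Forward pass:
ES_Task 1 = 0; EF_Task 1 = 16
ES_Task 2 = 16; EF_Task 2 = 16+14 = 30
ES_Task 3 = 16; EF_Task 3 = 16+6 = 22
ES_Task 4 = max(EF_Task 1=16, EF_Task 3=22) = 22; EF_Task 4 = 22+7 = 29
ES_Task 5 = max(EF_Task 1=16, EF_Task 2=30) = 30; EF_Task 5 = 30+4 = 34
ES_Task 6 = 30; EF_Task 6 = 30+14 = 44
ES_Task 7 = max(EF_Task 4=29, EF_Task 5=34, EF_Task 6=44) = 44; EF_Task 7 = 44+4 = 48
Expected project duration μ = 48 days. Critical path: Task 1 → Task 2 → Task 6 → Task 7.

48 days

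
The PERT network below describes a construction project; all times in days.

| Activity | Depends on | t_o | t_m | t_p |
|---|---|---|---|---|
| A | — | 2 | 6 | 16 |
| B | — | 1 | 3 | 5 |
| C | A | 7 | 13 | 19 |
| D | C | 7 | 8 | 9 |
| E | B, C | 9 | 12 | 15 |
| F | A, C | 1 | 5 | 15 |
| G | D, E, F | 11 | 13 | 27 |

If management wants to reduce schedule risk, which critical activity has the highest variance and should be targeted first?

G

te_A = (2 + 4·6 + 16)/6 = 42/6 = 7; σ²_A = ((16−2)/6)² = 5.444
te_B = (1 + 4·3 + 5)/6 = 18/6 = 3; σ²_B = ((5−1)/6)² = 0.444
te_C = (7 + 4·13 + 19)/6 = 78/6 = 13; σ²_C = ((19−7)/6)² = 4.000
te_D = (7 + 4·8 + 9)/6 = 48/6 = 8; σ²_D = ((9−7)/6)² = 0.111
te_E = (9 + 4·12 + 15)/6 = 72/6 = 12; σ²_E = ((15−9)/6)² = 1.000
te_F = (1 + 4·5 + 15)/6 = 36/6 = 6; σ²_F = ((15−1)/6)² = 5.444
te_G = (11 + 4·13 + 27)/6 = 90/6 = 15; σ²_G = ((27−11)/6)² = 7.111

Forward pass:
ES_A = 0; EF_A = 7
ES_B = 0; EF_B = 3
ES_C = 7; EF_C = 7+13 = 20
ES_D = 20; EF_D = 20+8 = 28
ES_E = max(EF_B=3, EF_C=20) = 20; EF_E = 20+12 = 32
ES_F = max(EF_A=7, EF_C=20) = 20; EF_F = 20+6 = 26
ES_G = max(EF_D=28, EF_E=32, EF_F=26) = 32; EF_G = 32+15 = 47
Expected project duration μ = 47 days. Critical path: A → C → E → G.

Variances on critical path: σ²_A=5.444, σ²_C=4.000, σ²_E=1.000, σ²_G=7.111.
Largest is σ²_G = 7.111.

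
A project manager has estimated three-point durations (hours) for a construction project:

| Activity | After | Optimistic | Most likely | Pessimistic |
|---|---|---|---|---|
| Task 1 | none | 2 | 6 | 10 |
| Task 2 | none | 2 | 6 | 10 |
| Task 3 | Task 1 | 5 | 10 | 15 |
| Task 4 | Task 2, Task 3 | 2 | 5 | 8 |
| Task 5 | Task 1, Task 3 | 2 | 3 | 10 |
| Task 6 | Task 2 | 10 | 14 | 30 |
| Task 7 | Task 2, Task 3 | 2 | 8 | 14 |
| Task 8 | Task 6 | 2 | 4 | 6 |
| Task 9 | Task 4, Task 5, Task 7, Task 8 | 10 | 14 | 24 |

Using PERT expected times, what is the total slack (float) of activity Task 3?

2 hours

te_Task 1 = (2 + 4·6 + 10)/6 = 36/6 = 6
te_Task 2 = (2 + 4·6 + 10)/6 = 36/6 = 6
te_Task 3 = (5 + 4·10 + 15)/6 = 60/6 = 10
te_Task 4 = (2 + 4·5 + 8)/6 = 30/6 = 5
te_Task 5 = (2 + 4·3 + 10)/6 = 24/6 = 4
te_Task 6 = (10 + 4·14 + 30)/6 = 96/6 = 16
te_Task 7 = (2 + 4·8 + 14)/6 = 48/6 = 8
te_Task 8 = (2 + 4·4 + 6)/6 = 24/6 = 4
te_Task 9 = (10 + 4·14 + 24)/6 = 90/6 = 15

Forward pass:
ES_Task 1 = 0; EF_Task 1 = 6
ES_Task 2 = 0; EF_Task 2 = 6
ES_Task 3 = 6; EF_Task 3 = 6+10 = 16
ES_Task 4 = max(EF_Task 2=6, EF_Task 3=16) = 16; EF_Task 4 = 16+5 = 21
ES_Task 5 = max(EF_Task 1=6, EF_Task 3=16) = 16; EF_Task 5 = 16+4 = 20
ES_Task 6 = 6; EF_Task 6 = 6+16 = 22
ES_Task 7 = max(EF_Task 2=6, EF_Task 3=16) = 16; EF_Task 7 = 16+8 = 24
ES_Task 8 = 22; EF_Task 8 = 22+4 = 26
ES_Task 9 = max(EF_Task 4=21, EF_Task 5=20, EF_Task 7=24, EF_Task 8=26) = 26; EF_Task 9 = 26+15 = 41
Expected project duration μ = 41 hours. Critical path: Task 2 → Task 6 → Task 8 → Task 9.

Backward pass:
LF_Task 9 = 41; LS_Task 9 = 41−15 = 26
LF_Task 8 = LS_Task 9 = 26; LS_Task 8 = 26−4 = 22
LF_Task 7 = LS_Task 9 = 26; LS_Task 7 = 26−8 = 18
LF_Task 6 = LS_Task 8 = 22; LS_Task 6 = 22−16 = 6
LF_Task 5 = LS_Task 9 = 26; LS_Task 5 = 26−4 = 22
LF_Task 4 = LS_Task 9 = 26; LS_Task 4 = 26−5 = 21
LF_Task 3 = min(LS_Task 4=21, LS_Task 5=22, LS_Task 7=18) = 18; LS_Task 3 = 18−10 = 8
LF_Task 2 = min(LS_Task 4=21, LS_Task 6=6, LS_Task 7=18) = 6; LS_Task 2 = 6−6 = 0
LF_Task 1 = min(LS_Task 3=8, LS_Task 5=22) = 8; LS_Task 1 = 8−6 = 2
Slack_Task 3 = LS_Task 3 − ES_Task 3 = 8 − 6 = 2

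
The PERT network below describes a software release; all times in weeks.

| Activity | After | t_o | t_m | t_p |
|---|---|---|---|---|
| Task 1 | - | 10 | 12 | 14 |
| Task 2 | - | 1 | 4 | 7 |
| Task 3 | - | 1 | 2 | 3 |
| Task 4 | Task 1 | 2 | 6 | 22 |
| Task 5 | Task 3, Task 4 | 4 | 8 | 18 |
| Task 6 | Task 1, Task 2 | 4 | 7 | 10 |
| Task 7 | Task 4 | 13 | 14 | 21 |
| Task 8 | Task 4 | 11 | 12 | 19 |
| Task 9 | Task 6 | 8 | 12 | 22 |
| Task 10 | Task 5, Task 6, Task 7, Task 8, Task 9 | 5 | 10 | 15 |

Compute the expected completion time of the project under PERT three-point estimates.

45 weeks

te_Task 1 = (10 + 4·12 + 14)/6 = 72/6 = 12
te_Task 2 = (1 + 4·4 + 7)/6 = 24/6 = 4
te_Task 3 = (1 + 4·2 + 3)/6 = 12/6 = 2
te_Task 4 = (2 + 4·6 + 22)/6 = 48/6 = 8
te_Task 5 = (4 + 4·8 + 18)/6 = 54/6 = 9
te_Task 6 = (4 + 4·7 + 10)/6 = 42/6 = 7
te_Task 7 = (13 + 4·14 + 21)/6 = 90/6 = 15
te_Task 8 = (11 + 4·12 + 19)/6 = 78/6 = 13
te_Task 9 = (8 + 4·12 + 22)/6 = 78/6 = 13
te_Task 10 = (5 + 4·10 + 15)/6 = 60/6 = 10

Forward pass:
ES_Task 1 = 0; EF_Task 1 = 12
ES_Task 2 = 0; EF_Task 2 = 4
ES_Task 3 = 0; EF_Task 3 = 2
ES_Task 4 = 12; EF_Task 4 = 12+8 = 20
ES_Task 5 = max(EF_Task 3=2, EF_Task 4=20) = 20; EF_Task 5 = 20+9 = 29
ES_Task 6 = max(EF_Task 1=12, EF_Task 2=4) = 12; EF_Task 6 = 12+7 = 19
ES_Task 7 = 20; EF_Task 7 = 20+15 = 35
ES_Task 8 = 20; EF_Task 8 = 20+13 = 33
ES_Task 9 = 19; EF_Task 9 = 19+13 = 32
ES_Task 10 = max(EF_Task 5=29, EF_Task 6=19, EF_Task 7=35, EF_Task 8=33, EF_Task 9=32) = 35; EF_Task 10 = 35+10 = 45
Expected project duration μ = 45 weeks. Critical path: Task 1 → Task 4 → Task 7 → Task 10.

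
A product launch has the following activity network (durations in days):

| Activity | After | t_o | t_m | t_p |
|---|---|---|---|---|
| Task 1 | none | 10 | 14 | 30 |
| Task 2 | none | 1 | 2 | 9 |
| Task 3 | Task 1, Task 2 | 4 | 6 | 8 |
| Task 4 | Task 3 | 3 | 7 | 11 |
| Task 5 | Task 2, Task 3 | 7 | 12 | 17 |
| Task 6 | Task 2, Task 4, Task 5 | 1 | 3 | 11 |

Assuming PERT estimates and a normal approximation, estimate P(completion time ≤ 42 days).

te_Task 1 = (10 + 4·14 + 30)/6 = 96/6 = 16; σ²_Task 1 = ((30−10)/6)² = 11.111
te_Task 2 = (1 + 4·2 + 9)/6 = 18/6 = 3; σ²_Task 2 = ((9−1)/6)² = 1.778
te_Task 3 = (4 + 4·6 + 8)/6 = 36/6 = 6; σ²_Task 3 = ((8−4)/6)² = 0.444
te_Task 4 = (3 + 4·7 + 11)/6 = 42/6 = 7; σ²_Task 4 = ((11−3)/6)² = 1.778
te_Task 5 = (7 + 4·12 + 17)/6 = 72/6 = 12; σ²_Task 5 = ((17−7)/6)² = 2.778
te_Task 6 = (1 + 4·3 + 11)/6 = 24/6 = 4; σ²_Task 6 = ((11−1)/6)² = 2.778

Forward pass:
ES_Task 1 = 0; EF_Task 1 = 16
ES_Task 2 = 0; EF_Task 2 = 3
ES_Task 3 = max(EF_Task 1=16, EF_Task 2=3) = 16; EF_Task 3 = 16+6 = 22
ES_Task 4 = 22; EF_Task 4 = 22+7 = 29
ES_Task 5 = max(EF_Task 2=3, EF_Task 3=22) = 22; EF_Task 5 = 22+12 = 34
ES_Task 6 = max(EF_Task 2=3, EF_Task 4=29, EF_Task 5=34) = 34; EF_Task 6 = 34+4 = 38
Expected project duration μ = 38 days. Critical path: Task 1 → Task 3 → Task 5 → Task 6.

Variance along critical path = 11.111 + 0.444 + 2.778 + 2.778 = 17.111; σ = √17.111 = 4.137 days.
Z = (42 − 38) / 4.137 = 0.967
P(T ≤ 42) = Φ(0.967) ≈ 0.833

0.833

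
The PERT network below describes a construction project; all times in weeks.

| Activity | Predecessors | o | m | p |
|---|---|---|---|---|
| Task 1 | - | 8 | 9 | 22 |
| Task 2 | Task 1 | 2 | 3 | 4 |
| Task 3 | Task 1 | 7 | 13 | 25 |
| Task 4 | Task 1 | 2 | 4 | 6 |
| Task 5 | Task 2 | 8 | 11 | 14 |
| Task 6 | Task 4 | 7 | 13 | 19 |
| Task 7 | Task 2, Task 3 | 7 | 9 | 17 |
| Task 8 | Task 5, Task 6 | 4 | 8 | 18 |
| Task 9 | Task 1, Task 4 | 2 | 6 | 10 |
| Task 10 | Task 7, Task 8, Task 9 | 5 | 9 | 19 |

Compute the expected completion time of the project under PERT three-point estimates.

47 weeks

te_Task 1 = (8 + 4·9 + 22)/6 = 66/6 = 11
te_Task 2 = (2 + 4·3 + 4)/6 = 18/6 = 3
te_Task 3 = (7 + 4·13 + 25)/6 = 84/6 = 14
te_Task 4 = (2 + 4·4 + 6)/6 = 24/6 = 4
te_Task 5 = (8 + 4·11 + 14)/6 = 66/6 = 11
te_Task 6 = (7 + 4·13 + 19)/6 = 78/6 = 13
te_Task 7 = (7 + 4·9 + 17)/6 = 60/6 = 10
te_Task 8 = (4 + 4·8 + 18)/6 = 54/6 = 9
te_Task 9 = (2 + 4·6 + 10)/6 = 36/6 = 6
te_Task 10 = (5 + 4·9 + 19)/6 = 60/6 = 10

Forward pass:
ES_Task 1 = 0; EF_Task 1 = 11
ES_Task 2 = 11; EF_Task 2 = 11+3 = 14
ES_Task 3 = 11; EF_Task 3 = 11+14 = 25
ES_Task 4 = 11; EF_Task 4 = 11+4 = 15
ES_Task 5 = 14; EF_Task 5 = 14+11 = 25
ES_Task 6 = 15; EF_Task 6 = 15+13 = 28
ES_Task 7 = max(EF_Task 2=14, EF_Task 3=25) = 25; EF_Task 7 = 25+10 = 35
ES_Task 8 = max(EF_Task 5=25, EF_Task 6=28) = 28; EF_Task 8 = 28+9 = 37
ES_Task 9 = max(EF_Task 1=11, EF_Task 4=15) = 15; EF_Task 9 = 15+6 = 21
ES_Task 10 = max(EF_Task 7=35, EF_Task 8=37, EF_Task 9=21) = 37; EF_Task 10 = 37+10 = 47
Expected project duration μ = 47 weeks. Critical path: Task 1 → Task 4 → Task 6 → Task 8 → Task 10.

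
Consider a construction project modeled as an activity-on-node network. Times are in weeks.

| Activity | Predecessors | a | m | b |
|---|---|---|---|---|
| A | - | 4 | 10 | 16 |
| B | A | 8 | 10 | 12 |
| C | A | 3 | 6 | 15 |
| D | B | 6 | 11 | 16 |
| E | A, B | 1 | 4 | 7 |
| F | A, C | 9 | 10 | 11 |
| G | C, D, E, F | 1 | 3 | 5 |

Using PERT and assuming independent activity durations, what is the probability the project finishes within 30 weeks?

0.074

te_A = (4 + 4·10 + 16)/6 = 60/6 = 10; σ²_A = ((16−4)/6)² = 4.000
te_B = (8 + 4·10 + 12)/6 = 60/6 = 10; σ²_B = ((12−8)/6)² = 0.444
te_C = (3 + 4·6 + 15)/6 = 42/6 = 7; σ²_C = ((15−3)/6)² = 4.000
te_D = (6 + 4·11 + 16)/6 = 66/6 = 11; σ²_D = ((16−6)/6)² = 2.778
te_E = (1 + 4·4 + 7)/6 = 24/6 = 4; σ²_E = ((7−1)/6)² = 1.000
te_F = (9 + 4·10 + 11)/6 = 60/6 = 10; σ²_F = ((11−9)/6)² = 0.111
te_G = (1 + 4·3 + 5)/6 = 18/6 = 3; σ²_G = ((5−1)/6)² = 0.444

Forward pass:
ES_A = 0; EF_A = 10
ES_B = 10; EF_B = 10+10 = 20
ES_C = 10; EF_C = 10+7 = 17
ES_D = 20; EF_D = 20+11 = 31
ES_E = max(EF_A=10, EF_B=20) = 20; EF_E = 20+4 = 24
ES_F = max(EF_A=10, EF_C=17) = 17; EF_F = 17+10 = 27
ES_G = max(EF_C=17, EF_D=31, EF_E=24, EF_F=27) = 31; EF_G = 31+3 = 34
Expected project duration μ = 34 weeks. Critical path: A → B → D → G.

Variance along critical path = 4.000 + 0.444 + 2.778 + 0.444 = 7.667; σ = √7.667 = 2.769 weeks.
Z = (30 − 34) / 2.769 = -1.445
P(T ≤ 30) = Φ(-1.445) ≈ 0.074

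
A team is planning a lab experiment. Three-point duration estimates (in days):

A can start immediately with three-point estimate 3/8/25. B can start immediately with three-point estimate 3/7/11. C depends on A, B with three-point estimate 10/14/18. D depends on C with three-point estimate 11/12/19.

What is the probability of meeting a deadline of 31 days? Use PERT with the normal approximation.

te_A = (3 + 4·8 + 25)/6 = 60/6 = 10; σ²_A = ((25−3)/6)² = 13.444
te_B = (3 + 4·7 + 11)/6 = 42/6 = 7; σ²_B = ((11−3)/6)² = 1.778
te_C = (10 + 4·14 + 18)/6 = 84/6 = 14; σ²_C = ((18−10)/6)² = 1.778
te_D = (11 + 4·12 + 19)/6 = 78/6 = 13; σ²_D = ((19−11)/6)² = 1.778

Forward pass:
ES_A = 0; EF_A = 10
ES_B = 0; EF_B = 7
ES_C = max(EF_A=10, EF_B=7) = 10; EF_C = 10+14 = 24
ES_D = 24; EF_D = 24+13 = 37
Expected project duration μ = 37 days. Critical path: A → C → D.

Variance along critical path = 13.444 + 1.778 + 1.778 = 17.000; σ = √17.000 = 4.123 days.
Z = (31 − 37) / 4.123 = -1.455
P(T ≤ 31) = Φ(-1.455) ≈ 0.073

0.073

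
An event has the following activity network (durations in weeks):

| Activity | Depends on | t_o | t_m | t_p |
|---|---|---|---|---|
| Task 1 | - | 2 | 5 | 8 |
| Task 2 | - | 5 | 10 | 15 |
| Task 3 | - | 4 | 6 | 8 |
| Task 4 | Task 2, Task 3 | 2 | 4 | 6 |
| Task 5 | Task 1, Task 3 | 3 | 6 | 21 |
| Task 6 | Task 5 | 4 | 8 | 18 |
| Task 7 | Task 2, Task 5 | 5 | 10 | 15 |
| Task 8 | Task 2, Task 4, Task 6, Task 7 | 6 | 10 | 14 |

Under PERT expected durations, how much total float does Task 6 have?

te_Task 1 = (2 + 4·5 + 8)/6 = 30/6 = 5
te_Task 2 = (5 + 4·10 + 15)/6 = 60/6 = 10
te_Task 3 = (4 + 4·6 + 8)/6 = 36/6 = 6
te_Task 4 = (2 + 4·4 + 6)/6 = 24/6 = 4
te_Task 5 = (3 + 4·6 + 21)/6 = 48/6 = 8
te_Task 6 = (4 + 4·8 + 18)/6 = 54/6 = 9
te_Task 7 = (5 + 4·10 + 15)/6 = 60/6 = 10
te_Task 8 = (6 + 4·10 + 14)/6 = 60/6 = 10

Forward pass:
ES_Task 1 = 0; EF_Task 1 = 5
ES_Task 2 = 0; EF_Task 2 = 10
ES_Task 3 = 0; EF_Task 3 = 6
ES_Task 4 = max(EF_Task 2=10, EF_Task 3=6) = 10; EF_Task 4 = 10+4 = 14
ES_Task 5 = max(EF_Task 1=5, EF_Task 3=6) = 6; EF_Task 5 = 6+8 = 14
ES_Task 6 = 14; EF_Task 6 = 14+9 = 23
ES_Task 7 = max(EF_Task 2=10, EF_Task 5=14) = 14; EF_Task 7 = 14+10 = 24
ES_Task 8 = max(EF_Task 2=10, EF_Task 4=14, EF_Task 6=23, EF_Task 7=24) = 24; EF_Task 8 = 24+10 = 34
Expected project duration μ = 34 weeks. Critical path: Task 3 → Task 5 → Task 7 → Task 8.

Backward pass:
LF_Task 8 = 34; LS_Task 8 = 34−10 = 24
LF_Task 7 = LS_Task 8 = 24; LS_Task 7 = 24−10 = 14
LF_Task 6 = LS_Task 8 = 24; LS_Task 6 = 24−9 = 15
LF_Task 5 = min(LS_Task 6=15, LS_Task 7=14) = 14; LS_Task 5 = 14−8 = 6
LF_Task 4 = LS_Task 8 = 24; LS_Task 4 = 24−4 = 20
LF_Task 3 = min(LS_Task 4=20, LS_Task 5=6) = 6; LS_Task 3 = 6−6 = 0
LF_Task 2 = min(LS_Task 4=20, LS_Task 7=14, LS_Task 8=24) = 14; LS_Task 2 = 14−10 = 4
LF_Task 1 = LS_Task 5 = 6; LS_Task 1 = 6−5 = 1
Slack_Task 6 = LS_Task 6 − ES_Task 6 = 15 − 14 = 1

1 weeks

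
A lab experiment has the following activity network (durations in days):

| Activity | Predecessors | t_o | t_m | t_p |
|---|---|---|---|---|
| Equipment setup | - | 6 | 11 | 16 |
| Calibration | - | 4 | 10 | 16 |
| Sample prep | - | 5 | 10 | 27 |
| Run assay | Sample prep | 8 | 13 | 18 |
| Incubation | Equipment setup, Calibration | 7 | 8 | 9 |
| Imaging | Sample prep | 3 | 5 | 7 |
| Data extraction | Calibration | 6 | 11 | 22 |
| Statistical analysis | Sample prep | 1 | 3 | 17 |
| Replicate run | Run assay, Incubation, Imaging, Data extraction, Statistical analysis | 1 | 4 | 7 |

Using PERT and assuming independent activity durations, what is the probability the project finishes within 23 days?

0.074

te_Equipment setup = (6 + 4·11 + 16)/6 = 66/6 = 11; σ²_Equipment setup = ((16−6)/6)² = 2.778
te_Calibration = (4 + 4·10 + 16)/6 = 60/6 = 10; σ²_Calibration = ((16−4)/6)² = 4.000
te_Sample prep = (5 + 4·10 + 27)/6 = 72/6 = 12; σ²_Sample prep = ((27−5)/6)² = 13.444
te_Run assay = (8 + 4·13 + 18)/6 = 78/6 = 13; σ²_Run assay = ((18−8)/6)² = 2.778
te_Incubation = (7 + 4·8 + 9)/6 = 48/6 = 8; σ²_Incubation = ((9−7)/6)² = 0.111
te_Imaging = (3 + 4·5 + 7)/6 = 30/6 = 5; σ²_Imaging = ((7−3)/6)² = 0.444
te_Data extraction = (6 + 4·11 + 22)/6 = 72/6 = 12; σ²_Data extraction = ((22−6)/6)² = 7.111
te_Statistical analysis = (1 + 4·3 + 17)/6 = 30/6 = 5; σ²_Statistical analysis = ((17−1)/6)² = 7.111
te_Replicate run = (1 + 4·4 + 7)/6 = 24/6 = 4; σ²_Replicate run = ((7−1)/6)² = 1.000

Forward pass:
ES_Equipment setup = 0; EF_Equipment setup = 11
ES_Calibration = 0; EF_Calibration = 10
ES_Sample prep = 0; EF_Sample prep = 12
ES_Run assay = 12; EF_Run assay = 12+13 = 25
ES_Incubation = max(EF_Equipment setup=11, EF_Calibration=10) = 11; EF_Incubation = 11+8 = 19
ES_Imaging = 12; EF_Imaging = 12+5 = 17
ES_Data extraction = 10; EF_Data extraction = 10+12 = 22
ES_Statistical analysis = 12; EF_Statistical analysis = 12+5 = 17
ES_Replicate run = max(EF_Run assay=25, EF_Incubation=19, EF_Imaging=17, EF_Data extraction=22, EF_Statistical analysis=17) = 25; EF_Replicate run = 25+4 = 29
Expected project duration μ = 29 days. Critical path: Sample prep → Run assay → Replicate run.

Variance along critical path = 13.444 + 2.778 + 1.000 = 17.222; σ = √17.222 = 4.150 days.
Z = (23 − 29) / 4.150 = -1.446
P(T ≤ 23) = Φ(-1.446) ≈ 0.074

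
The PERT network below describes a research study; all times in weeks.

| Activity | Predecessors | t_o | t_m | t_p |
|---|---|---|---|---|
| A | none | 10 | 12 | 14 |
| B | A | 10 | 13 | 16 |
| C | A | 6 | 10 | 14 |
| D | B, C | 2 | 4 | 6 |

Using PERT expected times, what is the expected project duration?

te_A = (10 + 4·12 + 14)/6 = 72/6 = 12
te_B = (10 + 4·13 + 16)/6 = 78/6 = 13
te_C = (6 + 4·10 + 14)/6 = 60/6 = 10
te_D = (2 + 4·4 + 6)/6 = 24/6 = 4

Forward pass:
ES_A = 0; EF_A = 12
ES_B = 12; EF_B = 12+13 = 25
ES_C = 12; EF_C = 12+10 = 22
ES_D = max(EF_B=25, EF_C=22) = 25; EF_D = 25+4 = 29
Expected project duration μ = 29 weeks. Critical path: A → B → D.

29 weeks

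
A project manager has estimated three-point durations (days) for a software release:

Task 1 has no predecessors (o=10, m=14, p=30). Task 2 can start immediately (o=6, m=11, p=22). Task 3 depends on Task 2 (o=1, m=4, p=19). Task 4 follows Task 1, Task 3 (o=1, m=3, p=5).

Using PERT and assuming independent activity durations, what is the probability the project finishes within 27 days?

0.930

te_Task 1 = (10 + 4·14 + 30)/6 = 96/6 = 16; σ²_Task 1 = ((30−10)/6)² = 11.111
te_Task 2 = (6 + 4·11 + 22)/6 = 72/6 = 12; σ²_Task 2 = ((22−6)/6)² = 7.111
te_Task 3 = (1 + 4·4 + 19)/6 = 36/6 = 6; σ²_Task 3 = ((19−1)/6)² = 9.000
te_Task 4 = (1 + 4·3 + 5)/6 = 18/6 = 3; σ²_Task 4 = ((5−1)/6)² = 0.444

Forward pass:
ES_Task 1 = 0; EF_Task 1 = 16
ES_Task 2 = 0; EF_Task 2 = 12
ES_Task 3 = 12; EF_Task 3 = 12+6 = 18
ES_Task 4 = max(EF_Task 1=16, EF_Task 3=18) = 18; EF_Task 4 = 18+3 = 21
Expected project duration μ = 21 days. Critical path: Task 2 → Task 3 → Task 4.

Variance along critical path = 7.111 + 9.000 + 0.444 = 16.556; σ = √16.556 = 4.069 days.
Z = (27 − 21) / 4.069 = 1.475
P(T ≤ 27) = Φ(1.475) ≈ 0.930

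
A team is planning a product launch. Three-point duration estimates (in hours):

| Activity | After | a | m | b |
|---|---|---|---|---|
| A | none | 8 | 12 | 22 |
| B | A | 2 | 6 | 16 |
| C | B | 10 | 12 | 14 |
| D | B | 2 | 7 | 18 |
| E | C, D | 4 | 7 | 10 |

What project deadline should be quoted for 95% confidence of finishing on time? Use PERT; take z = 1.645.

te_A = (8 + 4·12 + 22)/6 = 78/6 = 13; σ²_A = ((22−8)/6)² = 5.444
te_B = (2 + 4·6 + 16)/6 = 42/6 = 7; σ²_B = ((16−2)/6)² = 5.444
te_C = (10 + 4·12 + 14)/6 = 72/6 = 12; σ²_C = ((14−10)/6)² = 0.444
te_D = (2 + 4·7 + 18)/6 = 48/6 = 8; σ²_D = ((18−2)/6)² = 7.111
te_E = (4 + 4·7 + 10)/6 = 42/6 = 7; σ²_E = ((10−4)/6)² = 1.000

Forward pass:
ES_A = 0; EF_A = 13
ES_B = 13; EF_B = 13+7 = 20
ES_C = 20; EF_C = 20+12 = 32
ES_D = 20; EF_D = 20+8 = 28
ES_E = max(EF_C=32, EF_D=28) = 32; EF_E = 32+7 = 39
Expected project duration μ = 39 hours. Critical path: A → B → C → E.

Variance along critical path = 5.444 + 5.444 + 0.444 + 1.000 = 12.333; σ = 3.512 hours.
D = μ + z·σ = 39 + 1.645·3.512 = 44.8 hours

44.8 hours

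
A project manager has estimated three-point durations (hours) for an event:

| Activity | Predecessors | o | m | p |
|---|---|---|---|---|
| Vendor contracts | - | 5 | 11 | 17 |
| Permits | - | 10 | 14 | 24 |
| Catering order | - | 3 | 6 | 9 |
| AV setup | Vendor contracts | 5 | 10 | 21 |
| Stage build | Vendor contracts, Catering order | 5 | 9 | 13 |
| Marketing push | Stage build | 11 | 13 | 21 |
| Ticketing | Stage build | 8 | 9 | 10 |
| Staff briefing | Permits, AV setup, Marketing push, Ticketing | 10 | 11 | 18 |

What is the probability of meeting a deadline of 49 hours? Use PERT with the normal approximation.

te_Vendor contracts = (5 + 4·11 + 17)/6 = 66/6 = 11; σ²_Vendor contracts = ((17−5)/6)² = 4.000
te_Permits = (10 + 4·14 + 24)/6 = 90/6 = 15; σ²_Permits = ((24−10)/6)² = 5.444
te_Catering order = (3 + 4·6 + 9)/6 = 36/6 = 6; σ²_Catering order = ((9−3)/6)² = 1.000
te_AV setup = (5 + 4·10 + 21)/6 = 66/6 = 11; σ²_AV setup = ((21−5)/6)² = 7.111
te_Stage build = (5 + 4·9 + 13)/6 = 54/6 = 9; σ²_Stage build = ((13−5)/6)² = 1.778
te_Marketing push = (11 + 4·13 + 21)/6 = 84/6 = 14; σ²_Marketing push = ((21−11)/6)² = 2.778
te_Ticketing = (8 + 4·9 + 10)/6 = 54/6 = 9; σ²_Ticketing = ((10−8)/6)² = 0.111
te_Staff briefing = (10 + 4·11 + 18)/6 = 72/6 = 12; σ²_Staff briefing = ((18−10)/6)² = 1.778

Forward pass:
ES_Vendor contracts = 0; EF_Vendor contracts = 11
ES_Permits = 0; EF_Permits = 15
ES_Catering order = 0; EF_Catering order = 6
ES_AV setup = 11; EF_AV setup = 11+11 = 22
ES_Stage build = max(EF_Vendor contracts=11, EF_Catering order=6) = 11; EF_Stage build = 11+9 = 20
ES_Marketing push = 20; EF_Marketing push = 20+14 = 34
ES_Ticketing = 20; EF_Ticketing = 20+9 = 29
ES_Staff briefing = max(EF_Permits=15, EF_AV setup=22, EF_Marketing push=34, EF_Ticketing=29) = 34; EF_Staff briefing = 34+12 = 46
Expected project duration μ = 46 hours. Critical path: Vendor contracts → Stage build → Marketing push → Staff briefing.

Variance along critical path = 4.000 + 1.778 + 2.778 + 1.778 = 10.333; σ = √10.333 = 3.215 hours.
Z = (49 − 46) / 3.215 = 0.933
P(T ≤ 49) = Φ(0.933) ≈ 0.825

0.825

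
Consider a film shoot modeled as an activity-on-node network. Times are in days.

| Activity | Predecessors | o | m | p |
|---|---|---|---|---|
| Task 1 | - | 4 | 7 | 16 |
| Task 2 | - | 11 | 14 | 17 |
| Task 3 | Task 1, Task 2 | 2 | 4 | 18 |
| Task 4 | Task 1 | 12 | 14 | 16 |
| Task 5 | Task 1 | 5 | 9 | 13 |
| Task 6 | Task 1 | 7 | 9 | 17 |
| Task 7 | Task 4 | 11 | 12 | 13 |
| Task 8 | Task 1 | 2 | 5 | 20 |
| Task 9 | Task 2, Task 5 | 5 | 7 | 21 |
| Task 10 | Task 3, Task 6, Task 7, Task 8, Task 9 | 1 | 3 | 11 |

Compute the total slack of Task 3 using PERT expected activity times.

te_Task 1 = (4 + 4·7 + 16)/6 = 48/6 = 8
te_Task 2 = (11 + 4·14 + 17)/6 = 84/6 = 14
te_Task 3 = (2 + 4·4 + 18)/6 = 36/6 = 6
te_Task 4 = (12 + 4·14 + 16)/6 = 84/6 = 14
te_Task 5 = (5 + 4·9 + 13)/6 = 54/6 = 9
te_Task 6 = (7 + 4·9 + 17)/6 = 60/6 = 10
te_Task 7 = (11 + 4·12 + 13)/6 = 72/6 = 12
te_Task 8 = (2 + 4·5 + 20)/6 = 42/6 = 7
te_Task 9 = (5 + 4·7 + 21)/6 = 54/6 = 9
te_Task 10 = (1 + 4·3 + 11)/6 = 24/6 = 4

Forward pass:
ES_Task 1 = 0; EF_Task 1 = 8
ES_Task 2 = 0; EF_Task 2 = 14
ES_Task 3 = max(EF_Task 1=8, EF_Task 2=14) = 14; EF_Task 3 = 14+6 = 20
ES_Task 4 = 8; EF_Task 4 = 8+14 = 22
ES_Task 5 = 8; EF_Task 5 = 8+9 = 17
ES_Task 6 = 8; EF_Task 6 = 8+10 = 18
ES_Task 7 = 22; EF_Task 7 = 22+12 = 34
ES_Task 8 = 8; EF_Task 8 = 8+7 = 15
ES_Task 9 = max(EF_Task 2=14, EF_Task 5=17) = 17; EF_Task 9 = 17+9 = 26
ES_Task 10 = max(EF_Task 3=20, EF_Task 6=18, EF_Task 7=34, EF_Task 8=15, EF_Task 9=26) = 34; EF_Task 10 = 34+4 = 38
Expected project duration μ = 38 days. Critical path: Task 1 → Task 4 → Task 7 → Task 10.

Backward pass:
LF_Task 10 = 38; LS_Task 10 = 38−4 = 34
LF_Task 9 = LS_Task 10 = 34; LS_Task 9 = 34−9 = 25
LF_Task 8 = LS_Task 10 = 34; LS_Task 8 = 34−7 = 27
LF_Task 7 = LS_Task 10 = 34; LS_Task 7 = 34−12 = 22
LF_Task 6 = LS_Task 10 = 34; LS_Task 6 = 34−10 = 24
LF_Task 5 = LS_Task 9 = 25; LS_Task 5 = 25−9 = 16
LF_Task 4 = LS_Task 7 = 22; LS_Task 4 = 22−14 = 8
LF_Task 3 = LS_Task 10 = 34; LS_Task 3 = 34−6 = 28
LF_Task 2 = min(LS_Task 3=28, LS_Task 9=25) = 25; LS_Task 2 = 25−14 = 11
LF_Task 1 = min(LS_Task 3=28, LS_Task 4=8, LS_Task 5=16, LS_Task 6=24, LS_Task 8=27) = 8; LS_Task 1 = 8−8 = 0
Slack_Task 3 = LS_Task 3 − ES_Task 3 = 28 − 14 = 14

14 days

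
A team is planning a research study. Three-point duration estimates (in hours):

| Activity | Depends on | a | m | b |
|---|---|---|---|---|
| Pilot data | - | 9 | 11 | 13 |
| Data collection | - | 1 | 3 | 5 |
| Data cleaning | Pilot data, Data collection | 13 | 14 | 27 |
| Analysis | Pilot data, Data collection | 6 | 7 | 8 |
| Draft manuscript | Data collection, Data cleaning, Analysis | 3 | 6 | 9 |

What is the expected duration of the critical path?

te_Pilot data = (9 + 4·11 + 13)/6 = 66/6 = 11
te_Data collection = (1 + 4·3 + 5)/6 = 18/6 = 3
te_Data cleaning = (13 + 4·14 + 27)/6 = 96/6 = 16
te_Analysis = (6 + 4·7 + 8)/6 = 42/6 = 7
te_Draft manuscript = (3 + 4·6 + 9)/6 = 36/6 = 6

Forward pass:
ES_Pilot data = 0; EF_Pilot data = 11
ES_Data collection = 0; EF_Data collection = 3
ES_Data cleaning = max(EF_Pilot data=11, EF_Data collection=3) = 11; EF_Data cleaning = 11+16 = 27
ES_Analysis = max(EF_Pilot data=11, EF_Data collection=3) = 11; EF_Analysis = 11+7 = 18
ES_Draft manuscript = max(EF_Data collection=3, EF_Data cleaning=27, EF_Analysis=18) = 27; EF_Draft manuscript = 27+6 = 33
Expected project duration μ = 33 hours. Critical path: Pilot data → Data cleaning → Draft manuscript.

33 hours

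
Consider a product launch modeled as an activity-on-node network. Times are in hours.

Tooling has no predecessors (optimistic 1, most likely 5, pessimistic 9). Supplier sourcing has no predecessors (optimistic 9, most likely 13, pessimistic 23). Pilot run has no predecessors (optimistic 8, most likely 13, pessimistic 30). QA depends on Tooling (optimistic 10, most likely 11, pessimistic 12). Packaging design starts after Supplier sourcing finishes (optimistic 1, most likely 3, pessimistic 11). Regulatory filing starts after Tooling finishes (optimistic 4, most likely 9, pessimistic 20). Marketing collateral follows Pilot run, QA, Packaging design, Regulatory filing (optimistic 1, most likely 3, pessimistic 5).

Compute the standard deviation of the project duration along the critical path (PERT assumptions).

2.94 hours

te_Tooling = (1 + 4·5 + 9)/6 = 30/6 = 5; σ²_Tooling = ((9−1)/6)² = 1.778
te_Supplier sourcing = (9 + 4·13 + 23)/6 = 84/6 = 14; σ²_Supplier sourcing = ((23−9)/6)² = 5.444
te_Pilot run = (8 + 4·13 + 30)/6 = 90/6 = 15; σ²_Pilot run = ((30−8)/6)² = 13.444
te_QA = (10 + 4·11 + 12)/6 = 66/6 = 11; σ²_QA = ((12−10)/6)² = 0.111
te_Packaging design = (1 + 4·3 + 11)/6 = 24/6 = 4; σ²_Packaging design = ((11−1)/6)² = 2.778
te_Regulatory filing = (4 + 4·9 + 20)/6 = 60/6 = 10; σ²_Regulatory filing = ((20−4)/6)² = 7.111
te_Marketing collateral = (1 + 4·3 + 5)/6 = 18/6 = 3; σ²_Marketing collateral = ((5−1)/6)² = 0.444

Forward pass:
ES_Tooling = 0; EF_Tooling = 5
ES_Supplier sourcing = 0; EF_Supplier sourcing = 14
ES_Pilot run = 0; EF_Pilot run = 15
ES_QA = 5; EF_QA = 5+11 = 16
ES_Packaging design = 14; EF_Packaging design = 14+4 = 18
ES_Regulatory filing = 5; EF_Regulatory filing = 5+10 = 15
ES_Marketing collateral = max(EF_Pilot run=15, EF_QA=16, EF_Packaging design=18, EF_Regulatory filing=15) = 18; EF_Marketing collateral = 18+3 = 21
Expected project duration μ = 21 hours. Critical path: Supplier sourcing → Packaging design → Marketing collateral.

Variance along critical path = 5.444 + 2.778 + 0.444 = 8.667
σ = √8.667 = 2.944 hours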